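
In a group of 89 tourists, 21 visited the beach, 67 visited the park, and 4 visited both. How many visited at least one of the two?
|A∪B| = |A| + |B| - |A∩B| = 21 + 67 - 4 = 84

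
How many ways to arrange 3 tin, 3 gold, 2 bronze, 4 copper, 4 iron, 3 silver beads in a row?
19! / (3! × 3! × 2! × 4! × 4! × 3!) = 488864376000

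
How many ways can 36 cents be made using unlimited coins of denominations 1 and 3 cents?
Coefficient of x^36 in 1/(1-x^1) · 1/(1-x^3). Use j coins of 3 for j = 0..⌊36/3⌋ = 12, the rest in 1s: 12 + 1 = 13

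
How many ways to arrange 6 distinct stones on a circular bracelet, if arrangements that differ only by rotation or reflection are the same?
(6-1)!/2 = 120/2 = 60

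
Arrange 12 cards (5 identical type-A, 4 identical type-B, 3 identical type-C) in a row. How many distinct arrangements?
12! / (5! × 4! × 3!) = 27720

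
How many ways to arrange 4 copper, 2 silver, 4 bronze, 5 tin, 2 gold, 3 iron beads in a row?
20! / (4! × 2! × 4! × 5! × 2! × 3!) = 1466593128000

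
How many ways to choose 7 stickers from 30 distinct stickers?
C(30,7) = 30!/(7!×23!) = 2035800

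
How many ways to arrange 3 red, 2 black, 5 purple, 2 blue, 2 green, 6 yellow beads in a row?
20! / (3! × 2! × 5! × 2! × 2! × 6!) = 586637251200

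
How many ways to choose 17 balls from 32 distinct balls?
C(32,17) = 32!/(17!×15!) = 565722720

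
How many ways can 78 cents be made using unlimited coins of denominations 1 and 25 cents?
Coefficient of x^78 in 1/(1-x^1) · 1/(1-x^25). Use j coins of 25 for j = 0..⌊78/25⌋ = 3, the rest in 1s: 3 + 1 = 4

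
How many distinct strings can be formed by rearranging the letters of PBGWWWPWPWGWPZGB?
16! / (2! × 6! × 4! × 3! × 1!) = 100900800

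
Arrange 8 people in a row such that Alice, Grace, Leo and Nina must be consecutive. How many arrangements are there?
Treat the 4 as one block: (8-4+1)! × 4! = 120 × 24 = 2880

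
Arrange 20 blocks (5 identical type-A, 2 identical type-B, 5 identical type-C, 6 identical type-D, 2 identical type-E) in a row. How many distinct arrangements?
20! / (5! × 2! × 5! × 6! × 2!) = 58663725120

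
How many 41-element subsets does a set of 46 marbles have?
C(46,41) = 46!/(41!×5!) = 1370754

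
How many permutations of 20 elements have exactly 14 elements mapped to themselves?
Choose the 14 fixed points C(20,14) = 38760, derange the rest: !6 = Σ_{j=0}^{6} (-1)^j·6!/j! = 720 - 720 + 360 - 120 + 30 - 6 + 1 = 265. Product = 38760 × 265 = 10271400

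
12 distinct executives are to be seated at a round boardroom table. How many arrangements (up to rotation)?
Circular: fix one position, arrange the rest. (12-1)! = 39916800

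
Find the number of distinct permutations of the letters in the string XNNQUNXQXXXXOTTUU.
17! / (2! × 2! × 6! × 3! × 1! × 3!) = 3430627200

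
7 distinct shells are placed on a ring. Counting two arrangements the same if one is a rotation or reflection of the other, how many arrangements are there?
(7-1)!/2 = 720/2 = 360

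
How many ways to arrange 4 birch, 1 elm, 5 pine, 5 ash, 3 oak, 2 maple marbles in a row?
20! / (4! × 1! × 5! × 5! × 3! × 2!) = 586637251200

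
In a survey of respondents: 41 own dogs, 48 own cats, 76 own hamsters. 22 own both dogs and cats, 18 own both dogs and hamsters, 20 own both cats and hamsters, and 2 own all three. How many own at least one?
|A∪B∪C| = 41+48+76-22-18-20+2 = 107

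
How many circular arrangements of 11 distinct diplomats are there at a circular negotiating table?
Circular: fix one position, arrange the rest. (11-1)! = 3628800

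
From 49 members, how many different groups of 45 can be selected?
C(49,45) = 49!/(45!×4!) = 211876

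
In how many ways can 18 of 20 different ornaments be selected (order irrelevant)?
C(20,18) = 20!/(18!×2!) = 190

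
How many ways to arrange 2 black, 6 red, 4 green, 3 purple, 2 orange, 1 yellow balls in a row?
18! / (2! × 6! × 4! × 3! × 2! × 1!) = 15437822400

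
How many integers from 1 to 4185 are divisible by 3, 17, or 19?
⌊4185/3⌋+⌊4185/17⌋+⌊4185/19⌋ - ⌊4185/51⌋-⌊4185/57⌋-⌊4185/323⌋ + ⌊4185/969⌋ = 1395+246+220 - 82-73-12 + 4 = 1698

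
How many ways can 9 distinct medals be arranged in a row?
9! = 362880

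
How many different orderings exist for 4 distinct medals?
4! = 24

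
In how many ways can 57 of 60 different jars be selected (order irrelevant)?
C(60,57) = 60!/(57!×3!) = 34220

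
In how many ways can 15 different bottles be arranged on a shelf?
15! = 1307674368000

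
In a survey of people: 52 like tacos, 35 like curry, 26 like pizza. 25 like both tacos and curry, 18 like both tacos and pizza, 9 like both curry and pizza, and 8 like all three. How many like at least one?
|A∪B∪C| = 52+35+26-25-18-9+8 = 69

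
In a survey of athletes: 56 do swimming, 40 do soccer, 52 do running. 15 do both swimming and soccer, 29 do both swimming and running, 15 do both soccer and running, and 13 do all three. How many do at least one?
|A∪B∪C| = 56+40+52-15-29-15+13 = 102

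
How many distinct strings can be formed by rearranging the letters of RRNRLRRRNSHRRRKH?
16! / (1! × 2! × 1! × 9! × 1! × 2!) = 14414400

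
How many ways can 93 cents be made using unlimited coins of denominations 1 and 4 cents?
Coefficient of x^93 in 1/(1-x^1) · 1/(1-x^4). Use j coins of 4 for j = 0..⌊93/4⌋ = 23, the rest in 1s: 23 + 1 = 24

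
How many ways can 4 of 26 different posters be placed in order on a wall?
P(26,4) = 26!/(26-4)! = 358800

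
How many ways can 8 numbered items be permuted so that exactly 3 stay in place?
Choose the 3 fixed points C(8,3) = 56, derange the rest: !5 = Σ_{j=0}^{5} (-1)^j·5!/j! = 120 - 120 + 60 - 20 + 5 - 1 = 44. Product = 56 × 44 = 2464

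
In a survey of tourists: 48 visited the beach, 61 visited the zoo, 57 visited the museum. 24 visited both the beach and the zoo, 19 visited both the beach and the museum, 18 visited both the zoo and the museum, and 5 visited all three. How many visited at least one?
|A∪B∪C| = 48+61+57-24-19-18+5 = 110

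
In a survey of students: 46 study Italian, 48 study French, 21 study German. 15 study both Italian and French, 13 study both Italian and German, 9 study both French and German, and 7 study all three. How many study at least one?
|A∪B∪C| = 46+48+21-15-13-9+7 = 85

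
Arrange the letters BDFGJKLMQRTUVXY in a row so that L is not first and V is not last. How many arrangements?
By inclusion-exclusion: 15! - 2×(15-1)! + (15-2)! = 1307674368000 - 174356582400 + 6227020800 = 1139544806400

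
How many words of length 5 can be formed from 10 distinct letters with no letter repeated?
P(10,5) = 10!/(10-5)! = 30240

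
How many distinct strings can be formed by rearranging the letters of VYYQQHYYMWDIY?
13! / (2! × 1! × 1! × 1! × 1! × 1! × 5! × 1!) = 25945920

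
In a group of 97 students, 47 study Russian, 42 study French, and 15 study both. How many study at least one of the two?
|A∪B| = |A| + |B| - |A∩B| = 47 + 42 - 15 = 74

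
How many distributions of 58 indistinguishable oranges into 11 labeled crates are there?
C(58+11-1, 11-1) = C(68, 10) = 290752384208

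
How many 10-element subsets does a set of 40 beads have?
C(40,10) = 40!/(10!×30!) = 847660528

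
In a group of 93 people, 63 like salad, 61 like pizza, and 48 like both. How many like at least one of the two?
|A∪B| = |A| + |B| - |A∩B| = 63 + 61 - 48 = 76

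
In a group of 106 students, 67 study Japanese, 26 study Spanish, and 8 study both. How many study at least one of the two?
|A∪B| = |A| + |B| - |A∩B| = 67 + 26 - 8 = 85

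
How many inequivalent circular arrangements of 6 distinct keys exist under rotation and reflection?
(6-1)!/2 = 120/2 = 60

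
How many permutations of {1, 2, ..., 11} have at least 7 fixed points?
Exactly j fixed points: C(11,j)·!(11-j); sum over j ≥ 7 (derangement numbers via !m = (m-1)·(!(m-1) + !(m-2)): !0..!4 = 1, 0, 1, 2, 9). Σ_{j=7}^{11} C(11,j)·!(11-j) = C(11,7)·!4 + C(11,8)·!3 + C(11,9)·!2 + C(11,10)·!1 + C(11,11)·!0 = 330·9 + 165·2 + 55·1 + 11·0 + 1·1 = 3356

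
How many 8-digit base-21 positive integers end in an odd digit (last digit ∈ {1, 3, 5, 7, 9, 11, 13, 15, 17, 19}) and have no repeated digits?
Last∈{1,3,5,7,9,11,13,15,17,19}. Last=0: 0. Last nonzero: 10×19×P(19,6) = 3711657600. Total = 3711657600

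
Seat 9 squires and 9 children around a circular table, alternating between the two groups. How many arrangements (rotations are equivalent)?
Fix one of the squires: (9-1)! ways for the remaining squires, × 9! ways for the children = 40320 × 362880 = 14631321600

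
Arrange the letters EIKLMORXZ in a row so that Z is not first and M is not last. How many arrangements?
By inclusion-exclusion: 9! - 2×(9-1)! + (9-2)! = 362880 - 80640 + 5040 = 287280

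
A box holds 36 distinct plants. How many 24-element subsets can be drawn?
C(36,24) = 36!/(24!×12!) = 1251677700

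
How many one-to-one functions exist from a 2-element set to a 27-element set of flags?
P(27,2) = 27!/(27-2)! = 702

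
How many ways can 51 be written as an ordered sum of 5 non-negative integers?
C(51+5-1, 5-1) = C(55, 4) = 341055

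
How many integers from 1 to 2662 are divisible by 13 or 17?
⌊2662/13⌋ + ⌊2662/17⌋ - ⌊2662/221⌋ = 204 + 156 - 12 = 348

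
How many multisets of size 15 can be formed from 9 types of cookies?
C(15+9-1, 9-1) = C(23, 8) = 490314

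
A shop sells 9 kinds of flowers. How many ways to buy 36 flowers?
C(36+9-1, 9-1) = C(44, 8) = 177232627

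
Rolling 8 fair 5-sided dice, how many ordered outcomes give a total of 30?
Coefficient of x^30 in (x + x² + ... + x^5)^8. By inclusion-exclusion on dice exceeding 5: Σ_j (-1)^j C(8,j)·C(30-1-5j, 7) = C(8,0)·C(29,7) - C(8,1)·C(24,7) + C(8,2)·C(19,7) - C(8,3)·C(14,7) + C(8,4)·C(9,7) = 1·1560780 - 8·346104 + 28·50388 - 56·3432 + 70·36 = 13140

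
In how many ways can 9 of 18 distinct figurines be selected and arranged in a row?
P(18,9) = 18!/(18-9)! = 17643225600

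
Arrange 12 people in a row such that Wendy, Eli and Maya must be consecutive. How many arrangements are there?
Treat the 3 as one block: (12-3+1)! × 3! = 3628800 × 6 = 21772800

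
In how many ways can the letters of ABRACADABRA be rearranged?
11! / (5! × 2! × 2! × 1! × 1!) = 83160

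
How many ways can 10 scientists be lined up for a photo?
10! = 3628800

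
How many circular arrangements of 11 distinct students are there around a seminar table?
Circular: fix one position, arrange the rest. (11-1)! = 3628800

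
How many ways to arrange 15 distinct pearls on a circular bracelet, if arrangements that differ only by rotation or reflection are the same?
(15-1)!/2 = 87178291200/2 = 43589145600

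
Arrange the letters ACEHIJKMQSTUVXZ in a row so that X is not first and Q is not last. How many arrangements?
By inclusion-exclusion: 15! - 2×(15-1)! + (15-2)! = 1307674368000 - 174356582400 + 6227020800 = 1139544806400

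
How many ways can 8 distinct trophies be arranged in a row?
8! = 40320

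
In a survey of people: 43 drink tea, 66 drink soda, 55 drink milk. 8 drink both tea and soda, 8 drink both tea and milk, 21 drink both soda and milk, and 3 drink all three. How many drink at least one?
|A∪B∪C| = 43+66+55-8-8-21+3 = 130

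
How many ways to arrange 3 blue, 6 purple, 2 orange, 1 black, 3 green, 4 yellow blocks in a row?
19! / (3! × 6! × 2! × 1! × 3! × 4!) = 97772875200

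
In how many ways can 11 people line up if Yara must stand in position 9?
Fix one position: (11-1)! = 3628800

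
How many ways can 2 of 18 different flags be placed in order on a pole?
P(18,2) = 18!/(18-2)! = 306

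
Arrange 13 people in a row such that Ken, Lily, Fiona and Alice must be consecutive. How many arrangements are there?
Treat the 4 as one block: (13-4+1)! × 4! = 3628800 × 24 = 87091200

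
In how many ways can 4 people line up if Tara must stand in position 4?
Fix one position: (4-1)! = 6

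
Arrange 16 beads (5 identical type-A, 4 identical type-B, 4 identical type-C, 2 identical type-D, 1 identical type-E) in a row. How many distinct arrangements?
16! / (5! × 4! × 4! × 2! × 1!) = 151351200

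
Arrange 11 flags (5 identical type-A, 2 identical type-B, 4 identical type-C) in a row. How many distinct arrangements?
11! / (5! × 2! × 4!) = 6930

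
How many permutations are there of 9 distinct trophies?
9! = 362880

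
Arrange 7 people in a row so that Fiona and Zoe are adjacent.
Treat as block: (7-1)! × 2! = 720 × 2 = 1440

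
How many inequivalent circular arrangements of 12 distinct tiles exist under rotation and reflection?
(12-1)!/2 = 39916800/2 = 19958400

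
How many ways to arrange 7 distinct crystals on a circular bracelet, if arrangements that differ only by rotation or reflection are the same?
(7-1)!/2 = 720/2 = 360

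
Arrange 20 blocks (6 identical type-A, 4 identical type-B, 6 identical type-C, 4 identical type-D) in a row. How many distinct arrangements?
20! / (6! × 4! × 6! × 4!) = 8147739600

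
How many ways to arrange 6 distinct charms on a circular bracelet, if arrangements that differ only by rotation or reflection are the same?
(6-1)!/2 = 120/2 = 60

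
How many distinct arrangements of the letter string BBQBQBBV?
8! / (2! × 5! × 1!) = 168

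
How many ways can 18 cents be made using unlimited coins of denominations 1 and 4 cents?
Coefficient of x^18 in 1/(1-x^1) · 1/(1-x^4). Use j coins of 4 for j = 0..⌊18/4⌋ = 4, the rest in 1s: 4 + 1 = 5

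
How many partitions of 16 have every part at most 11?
Let r_j(i) = number of partitions of i into parts ≤ j, for i = 0..16. r_1(i) = 1 for all i; r_j(i) = r_{j-1}(i) + r_j(i-j). Rows j = 2..11: ≤2: 1 1 2 2 3 3 4 4 5 5 6 6 7 7 8 8 9; ≤3: 1 1 2 3 4 5 7 8 10 12 14 16 19 21 24 27 30; ≤4: 1 1 2 3 5 6 9 11 15 18 23 27 34 39 47 54 64; ≤5: 1 1 2 3 5 7 10 13 18 23 30 37 47 57 70 84 101; ≤6: 1 1 2 3 5 7 11 14 20 26 35 44 58 71 90 110 136; ≤7: 1 1 2 3 5 7 11 15 21 28 38 49 65 82 105 131 164; ≤8: 1 1 2 3 5 7 11 15 22 29 40 52 70 89 116 146 186; ≤9: 1 1 2 3 5 7 11 15 22 30 41 54 73 94 123 157 201; ≤10: 1 1 2 3 5 7 11 15 22 30 42 55 75 97 128 164 212; ≤11: 1 1 2 3 5 7 11 15 22 30 42 56 76 99 131 169 219. r_11(16) = 219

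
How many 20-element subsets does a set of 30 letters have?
C(30,20) = 30!/(20!×10!) = 30045015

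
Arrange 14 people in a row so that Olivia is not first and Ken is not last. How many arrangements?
By inclusion-exclusion: 14! - 2×(14-1)! + (14-2)! = 87178291200 - 12454041600 + 479001600 = 75203251200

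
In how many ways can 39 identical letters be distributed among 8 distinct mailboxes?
C(39+8-1, 8-1) = C(46, 7) = 53524680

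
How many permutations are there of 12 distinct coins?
12! = 479001600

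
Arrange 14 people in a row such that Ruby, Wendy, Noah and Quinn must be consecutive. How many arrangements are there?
Treat the 4 as one block: (14-4+1)! × 4! = 39916800 × 24 = 958003200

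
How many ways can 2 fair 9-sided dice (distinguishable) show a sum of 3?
Coefficient of x^3 in (x + x² + ... + x^9)^2. By inclusion-exclusion on dice exceeding 9: Σ_j (-1)^j C(2,j)·C(3-1-9j, 1) = C(2,0)·C(2,1) = 1·2 = 2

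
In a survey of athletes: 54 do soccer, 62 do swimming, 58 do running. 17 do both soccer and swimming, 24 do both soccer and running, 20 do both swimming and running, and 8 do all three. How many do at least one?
|A∪B∪C| = 54+62+58-17-24-20+8 = 121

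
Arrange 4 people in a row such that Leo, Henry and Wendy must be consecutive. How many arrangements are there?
Treat the 3 as one block: (4-3+1)! × 3! = 2 × 6 = 12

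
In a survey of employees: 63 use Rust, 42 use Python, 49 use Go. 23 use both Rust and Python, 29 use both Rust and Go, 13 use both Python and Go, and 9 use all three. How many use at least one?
|A∪B∪C| = 63+42+49-23-29-13+9 = 98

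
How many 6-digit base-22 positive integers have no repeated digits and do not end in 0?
Last digit: 21 nonzero choices. First digit: 20 (nonzero, ≠last). Middle 4: P(20,4) = 116280. Total = 48837600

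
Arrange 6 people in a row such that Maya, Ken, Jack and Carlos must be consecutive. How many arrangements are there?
Treat the 4 as one block: (6-4+1)! × 4! = 6 × 24 = 144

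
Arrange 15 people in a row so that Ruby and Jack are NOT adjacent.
Total - adjacent = 15! - (15-1)!×2 = 1307674368000 - 174356582400 = 1133317785600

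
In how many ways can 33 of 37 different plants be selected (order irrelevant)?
C(37,33) = 37!/(33!×4!) = 66045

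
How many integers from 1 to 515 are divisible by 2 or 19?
⌊515/2⌋ + ⌊515/19⌋ - ⌊515/38⌋ = 257 + 27 - 13 = 271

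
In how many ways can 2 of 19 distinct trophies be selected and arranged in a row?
P(19,2) = 19!/(19-2)! = 342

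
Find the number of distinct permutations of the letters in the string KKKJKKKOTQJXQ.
13! / (1! × 2! × 6! × 1! × 1! × 2!) = 2162160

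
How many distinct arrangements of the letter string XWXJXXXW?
8! / (1! × 5! × 2!) = 168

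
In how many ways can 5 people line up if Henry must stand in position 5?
Fix one position: (5-1)! = 24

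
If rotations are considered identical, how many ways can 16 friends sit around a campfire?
Circular: fix one position, arrange the rest. (16-1)! = 1307674368000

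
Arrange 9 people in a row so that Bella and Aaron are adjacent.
Treat as block: (9-1)! × 2! = 40320 × 2 = 80640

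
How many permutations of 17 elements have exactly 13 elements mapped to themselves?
Choose the 13 fixed points C(17,13) = 2380, derange the rest: !4 = Σ_{j=0}^{4} (-1)^j·4!/j! = 24 - 24 + 12 - 4 + 1 = 9. Product = 2380 × 9 = 21420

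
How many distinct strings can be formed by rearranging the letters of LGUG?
4! / (2! × 1! × 1!) = 12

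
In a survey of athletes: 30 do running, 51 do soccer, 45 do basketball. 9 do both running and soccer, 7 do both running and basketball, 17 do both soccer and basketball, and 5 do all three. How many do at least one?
|A∪B∪C| = 30+51+45-9-7-17+5 = 98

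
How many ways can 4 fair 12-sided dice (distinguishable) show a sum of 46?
Coefficient of x^46 in (x + x² + ... + x^12)^4. By inclusion-exclusion on dice exceeding 12: Σ_j (-1)^j C(4,j)·C(46-1-12j, 3) = C(4,0)·C(45,3) - C(4,1)·C(33,3) + C(4,2)·C(21,3) - C(4,3)·C(9,3) = 1·14190 - 4·5456 + 6·1330 - 4·84 = 10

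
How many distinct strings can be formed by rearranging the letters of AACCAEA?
7! / (1! × 4! × 2!) = 105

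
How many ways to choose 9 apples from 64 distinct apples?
C(64,9) = 64!/(9!×55!) = 27540584512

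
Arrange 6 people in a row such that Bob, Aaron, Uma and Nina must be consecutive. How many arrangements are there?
Treat the 4 as one block: (6-4+1)! × 4! = 6 × 24 = 144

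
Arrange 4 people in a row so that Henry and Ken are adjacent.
Treat as block: (4-1)! × 2! = 6 × 2 = 12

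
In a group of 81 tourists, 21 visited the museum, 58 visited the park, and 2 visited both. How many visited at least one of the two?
|A∪B| = |A| + |B| - |A∩B| = 21 + 58 - 2 = 77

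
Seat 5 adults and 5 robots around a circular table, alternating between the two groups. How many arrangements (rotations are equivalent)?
Fix one of the adults: (5-1)! ways for the remaining adults, × 5! ways for the robots = 24 × 120 = 2880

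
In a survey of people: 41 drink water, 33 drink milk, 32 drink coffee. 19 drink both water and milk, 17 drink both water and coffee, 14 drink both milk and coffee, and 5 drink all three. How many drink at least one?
|A∪B∪C| = 41+33+32-19-17-14+5 = 61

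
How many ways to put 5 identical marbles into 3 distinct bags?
C(5+3-1, 3-1) = C(7, 2) = 21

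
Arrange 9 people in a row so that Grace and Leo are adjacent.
Treat as block: (9-1)! × 2! = 40320 × 2 = 80640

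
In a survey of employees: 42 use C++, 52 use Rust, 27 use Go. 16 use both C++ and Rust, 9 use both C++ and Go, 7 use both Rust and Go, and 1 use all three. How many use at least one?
|A∪B∪C| = 42+52+27-16-9-7+1 = 90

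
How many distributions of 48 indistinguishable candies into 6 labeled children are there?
C(48+6-1, 6-1) = C(53, 5) = 2869685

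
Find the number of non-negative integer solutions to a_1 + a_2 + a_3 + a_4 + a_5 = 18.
C(18+5-1, 5-1) = C(22, 4) = 7315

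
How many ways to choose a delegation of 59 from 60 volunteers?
C(60,59) = 60!/(59!×1!) = 60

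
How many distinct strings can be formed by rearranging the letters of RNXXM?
5! / (1! × 1! × 1! × 2!) = 60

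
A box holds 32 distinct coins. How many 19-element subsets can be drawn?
C(32,19) = 32!/(19!×13!) = 347373600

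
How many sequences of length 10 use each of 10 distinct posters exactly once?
10! = 3628800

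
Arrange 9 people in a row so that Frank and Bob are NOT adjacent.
Total - adjacent = 9! - (9-1)!×2 = 362880 - 80640 = 282240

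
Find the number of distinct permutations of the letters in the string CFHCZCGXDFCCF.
13! / (1! × 1! × 3! × 5! × 1! × 1! × 1!) = 8648640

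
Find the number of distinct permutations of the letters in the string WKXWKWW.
7! / (2! × 1! × 4!) = 105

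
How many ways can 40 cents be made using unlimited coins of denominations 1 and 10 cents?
Coefficient of x^40 in 1/(1-x^1) · 1/(1-x^10). Use j coins of 10 for j = 0..⌊40/10⌋ = 4, the rest in 1s: 4 + 1 = 5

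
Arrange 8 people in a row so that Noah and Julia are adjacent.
Treat as block: (8-1)! × 2! = 5040 × 2 = 10080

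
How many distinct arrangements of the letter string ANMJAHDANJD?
11! / (3! × 2! × 1! × 2! × 1! × 2!) = 831600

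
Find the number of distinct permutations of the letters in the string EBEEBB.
6! / (3! × 3!) = 20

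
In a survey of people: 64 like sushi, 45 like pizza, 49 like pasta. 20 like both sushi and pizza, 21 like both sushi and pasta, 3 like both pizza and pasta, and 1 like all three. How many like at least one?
|A∪B∪C| = 64+45+49-20-21-3+1 = 115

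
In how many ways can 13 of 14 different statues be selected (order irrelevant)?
C(14,13) = 14!/(13!×1!) = 14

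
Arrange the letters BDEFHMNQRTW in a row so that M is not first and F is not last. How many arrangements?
By inclusion-exclusion: 11! - 2×(11-1)! + (11-2)! = 39916800 - 7257600 + 362880 = 33022080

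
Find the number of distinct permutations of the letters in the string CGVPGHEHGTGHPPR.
15! / (1! × 3! × 4! × 1! × 1! × 1! × 1! × 3!) = 1513512000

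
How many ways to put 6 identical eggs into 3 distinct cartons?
C(6+3-1, 3-1) = C(8, 2) = 28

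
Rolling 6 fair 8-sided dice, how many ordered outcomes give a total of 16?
Coefficient of x^16 in (x + x² + ... + x^8)^6. By inclusion-exclusion on dice exceeding 8: Σ_j (-1)^j C(6,j)·C(16-1-8j, 5) = C(6,0)·C(15,5) - C(6,1)·C(7,5) = 1·3003 - 6·21 = 2877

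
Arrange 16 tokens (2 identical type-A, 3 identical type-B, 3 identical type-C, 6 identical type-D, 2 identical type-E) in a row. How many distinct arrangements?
16! / (2! × 3! × 3! × 6! × 2!) = 201801600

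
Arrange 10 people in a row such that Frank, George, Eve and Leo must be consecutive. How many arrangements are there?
Treat the 4 as one block: (10-4+1)! × 4! = 5040 × 24 = 120960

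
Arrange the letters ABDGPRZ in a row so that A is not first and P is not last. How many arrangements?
By inclusion-exclusion: 7! - 2×(7-1)! + (7-2)! = 5040 - 1440 + 120 = 3720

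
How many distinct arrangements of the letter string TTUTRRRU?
8! / (3! × 2! × 3!) = 560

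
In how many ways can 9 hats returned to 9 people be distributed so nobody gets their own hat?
!9 = Σ_{j=0}^{9} (-1)^j·9!/j! = 362880 - 362880 + 181440 - 60480 + 15120 - 3024 + 504 - 72 + 9 - 1 = 133496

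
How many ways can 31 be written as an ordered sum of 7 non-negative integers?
C(31+7-1, 7-1) = C(37, 6) = 2324784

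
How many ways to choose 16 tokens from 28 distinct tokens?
C(28,16) = 28!/(16!×12!) = 30421755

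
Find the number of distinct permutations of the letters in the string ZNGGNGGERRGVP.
13! / (2! × 2! × 1! × 1! × 5! × 1! × 1!) = 12972960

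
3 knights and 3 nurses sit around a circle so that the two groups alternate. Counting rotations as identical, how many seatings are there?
Fix one of the knights: (3-1)! ways for the remaining knights, × 3! ways for the nurses = 2 × 6 = 12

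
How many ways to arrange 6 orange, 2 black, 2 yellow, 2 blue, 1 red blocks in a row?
13! / (6! × 2! × 2! × 2! × 1!) = 1081080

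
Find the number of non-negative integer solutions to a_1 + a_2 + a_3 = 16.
C(16+3-1, 3-1) = C(18, 2) = 153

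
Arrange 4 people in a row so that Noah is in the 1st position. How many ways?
Fix one position: (4-1)! = 6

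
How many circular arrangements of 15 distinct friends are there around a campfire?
Circular: fix one position, arrange the rest. (15-1)! = 87178291200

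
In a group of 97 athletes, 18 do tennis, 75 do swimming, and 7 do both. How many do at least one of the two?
|A∪B| = |A| + |B| - |A∩B| = 18 + 75 - 7 = 86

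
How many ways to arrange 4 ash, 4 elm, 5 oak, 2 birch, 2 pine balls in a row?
17! / (4! × 4! × 5! × 2! × 2!) = 1286485200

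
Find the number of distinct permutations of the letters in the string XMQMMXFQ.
8! / (2! × 2! × 1! × 3!) = 1680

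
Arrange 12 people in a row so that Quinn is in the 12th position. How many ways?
Fix one position: (12-1)! = 39916800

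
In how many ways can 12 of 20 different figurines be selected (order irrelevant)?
C(20,12) = 20!/(12!×8!) = 125970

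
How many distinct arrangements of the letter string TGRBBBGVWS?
10! / (2! × 3! × 1! × 1! × 1! × 1! × 1!) = 302400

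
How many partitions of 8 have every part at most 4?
Let r_j(i) = number of partitions of i into parts ≤ j, for i = 0..8. r_1(i) = 1 for all i; r_j(i) = r_{j-1}(i) + r_j(i-j). Rows j = 2..4: ≤2: 1 1 2 2 3 3 4 4 5; ≤3: 1 1 2 3 4 5 7 8 10; ≤4: 1 1 2 3 5 6 9 11 15. r_4(8) = 15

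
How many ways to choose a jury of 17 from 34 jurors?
C(34,17) = 34!/(17!×17!) = 2333606220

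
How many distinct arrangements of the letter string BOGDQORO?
8! / (3! × 1! × 1! × 1! × 1! × 1!) = 6720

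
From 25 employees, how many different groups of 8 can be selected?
C(25,8) = 25!/(8!×17!) = 1081575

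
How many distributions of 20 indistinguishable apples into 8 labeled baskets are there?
C(20+8-1, 8-1) = C(27, 7) = 888030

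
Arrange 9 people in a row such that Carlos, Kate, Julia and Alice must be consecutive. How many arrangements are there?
Treat the 4 as one block: (9-4+1)! × 4! = 720 × 24 = 17280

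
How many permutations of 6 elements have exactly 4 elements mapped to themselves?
Choose the 4 fixed points C(6,4) = 15, derange the rest: !2 = Σ_{j=0}^{2} (-1)^j·2!/j! = 2 - 2 + 1 = 1. Product = 15 × 1 = 15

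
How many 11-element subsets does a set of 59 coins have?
C(59,11) = 59!/(11!×48!) = 279871768995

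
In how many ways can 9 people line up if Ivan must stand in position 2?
Fix one position: (9-1)! = 40320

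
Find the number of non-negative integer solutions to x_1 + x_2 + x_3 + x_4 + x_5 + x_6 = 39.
C(39+6-1, 6-1) = C(44, 5) = 1086008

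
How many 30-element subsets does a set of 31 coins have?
C(31,30) = 31!/(30!×1!) = 31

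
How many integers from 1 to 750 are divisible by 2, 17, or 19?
⌊750/2⌋+⌊750/17⌋+⌊750/19⌋ - ⌊750/34⌋-⌊750/38⌋-⌊750/323⌋ + ⌊750/646⌋ = 375+44+39 - 22-19-2 + 1 = 416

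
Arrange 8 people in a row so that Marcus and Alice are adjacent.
Treat as block: (8-1)! × 2! = 5040 × 2 = 10080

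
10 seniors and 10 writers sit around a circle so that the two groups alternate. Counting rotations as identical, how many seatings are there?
Fix one of the seniors: (10-1)! ways for the remaining seniors, × 10! ways for the writers = 362880 × 3628800 = 1316818944000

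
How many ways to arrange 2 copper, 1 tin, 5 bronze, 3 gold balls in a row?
11! / (2! × 1! × 5! × 3!) = 27720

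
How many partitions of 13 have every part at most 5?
Let r_j(i) = number of partitions of i into parts ≤ j, for i = 0..13. r_1(i) = 1 for all i; r_j(i) = r_{j-1}(i) + r_j(i-j). Rows j = 2..5: ≤2: 1 1 2 2 3 3 4 4 5 5 6 6 7 7; ≤3: 1 1 2 3 4 5 7 8 10 12 14 16 19 21; ≤4: 1 1 2 3 5 6 9 11 15 18 23 27 34 39; ≤5: 1 1 2 3 5 7 10 13 18 23 30 37 47 57. r_5(13) = 57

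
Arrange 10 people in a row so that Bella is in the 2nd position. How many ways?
Fix one position: (10-1)! = 362880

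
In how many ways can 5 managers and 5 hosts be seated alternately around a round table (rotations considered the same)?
Fix one of the managers: (5-1)! ways for the remaining managers, × 5! ways for the hosts = 24 × 120 = 2880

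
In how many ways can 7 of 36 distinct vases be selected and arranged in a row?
P(36,7) = 36!/(36-7)! = 42072307200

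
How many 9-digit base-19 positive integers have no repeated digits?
First digit: 18 choices (nonzero). Then descending: 18 × 18 × 17 × 16 × 15 × 14 × 13 × 12 × 11 = 31757806080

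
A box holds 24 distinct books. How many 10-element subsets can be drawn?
C(24,10) = 24!/(10!×14!) = 1961256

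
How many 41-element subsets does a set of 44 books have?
C(44,41) = 44!/(41!×3!) = 13244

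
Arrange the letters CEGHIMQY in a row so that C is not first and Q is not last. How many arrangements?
By inclusion-exclusion: 8! - 2×(8-1)! + (8-2)! = 40320 - 10080 + 720 = 30960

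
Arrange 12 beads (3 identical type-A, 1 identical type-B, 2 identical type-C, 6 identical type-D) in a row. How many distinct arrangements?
12! / (3! × 1! × 2! × 6!) = 55440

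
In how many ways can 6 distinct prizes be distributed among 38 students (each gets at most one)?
P(38,6) = 38!/(38-6)! = 1987690320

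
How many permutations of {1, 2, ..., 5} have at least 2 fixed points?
Exactly j fixed points: C(5,j)·!(5-j); sum over j ≥ 2 (derangement numbers via !m = (m-1)·(!(m-1) + !(m-2)): !0..!3 = 1, 0, 1, 2). Σ_{j=2}^{5} C(5,j)·!(5-j) = C(5,2)·!3 + C(5,3)·!2 + C(5,4)·!1 + C(5,5)·!0 = 10·2 + 10·1 + 5·0 + 1·1 = 31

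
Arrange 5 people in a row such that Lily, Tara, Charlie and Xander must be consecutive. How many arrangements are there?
Treat the 4 as one block: (5-4+1)! × 4! = 2 × 24 = 48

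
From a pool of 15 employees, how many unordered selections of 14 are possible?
C(15,14) = 15!/(14!×1!) = 15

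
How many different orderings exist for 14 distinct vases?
14! = 87178291200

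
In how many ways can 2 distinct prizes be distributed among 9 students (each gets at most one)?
P(9,2) = 9!/(9-2)! = 72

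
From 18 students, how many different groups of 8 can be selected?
C(18,8) = 18!/(8!×10!) = 43758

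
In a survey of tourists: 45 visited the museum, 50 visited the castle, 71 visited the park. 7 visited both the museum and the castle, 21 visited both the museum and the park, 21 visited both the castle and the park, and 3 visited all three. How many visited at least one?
|A∪B∪C| = 45+50+71-7-21-21+3 = 120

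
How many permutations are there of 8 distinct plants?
8! = 40320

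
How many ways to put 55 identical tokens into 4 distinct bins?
C(55+4-1, 4-1) = C(58, 3) = 30856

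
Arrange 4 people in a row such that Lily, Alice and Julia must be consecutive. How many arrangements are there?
Treat the 3 as one block: (4-3+1)! × 3! = 2 × 6 = 12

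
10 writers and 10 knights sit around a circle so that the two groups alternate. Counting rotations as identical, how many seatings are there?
Fix one of the writers: (10-1)! ways for the remaining writers, × 10! ways for the knights = 362880 × 3628800 = 1316818944000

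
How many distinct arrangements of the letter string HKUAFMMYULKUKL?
14! / (1! × 2! × 2! × 3! × 1! × 1! × 1! × 3!) = 605404800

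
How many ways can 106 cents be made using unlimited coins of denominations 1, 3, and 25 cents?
Coefficient of x^106 in 1/(1-x^1) · 1/(1-x^3) · 1/(1-x^25). Case on j = number of 25-cent coins (j = 0..4); remainder r = 106 - 25j is made from {1,3} in ⌊r/3⌋+1 ways. r = 106, 81, 56, 31, 6 → 36 + 28 + 19 + 11 + 3 = 97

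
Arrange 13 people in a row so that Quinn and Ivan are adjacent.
Treat as block: (13-1)! × 2! = 479001600 × 2 = 958003200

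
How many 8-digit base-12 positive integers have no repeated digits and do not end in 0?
Last digit: 11 nonzero choices. First digit: 10 (nonzero, ≠last). Middle 6: P(10,6) = 151200. Total = 16632000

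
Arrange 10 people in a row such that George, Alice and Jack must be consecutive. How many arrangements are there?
Treat the 3 as one block: (10-3+1)! × 3! = 40320 × 6 = 241920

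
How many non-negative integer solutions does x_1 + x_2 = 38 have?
C(38+2-1, 2-1) = C(39, 1) = 39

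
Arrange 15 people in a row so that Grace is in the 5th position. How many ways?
Fix one position: (15-1)! = 87178291200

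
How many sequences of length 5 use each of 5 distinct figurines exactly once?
5! = 120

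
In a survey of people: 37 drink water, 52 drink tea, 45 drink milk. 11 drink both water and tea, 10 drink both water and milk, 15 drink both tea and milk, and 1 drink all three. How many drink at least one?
|A∪B∪C| = 37+52+45-11-10-15+1 = 99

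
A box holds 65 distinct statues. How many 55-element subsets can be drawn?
C(65,55) = 65!/(55!×10!) = 179013799328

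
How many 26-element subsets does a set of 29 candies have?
C(29,26) = 29!/(26!×3!) = 3654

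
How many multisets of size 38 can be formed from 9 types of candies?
C(38+9-1, 9-1) = C(46, 8) = 260932815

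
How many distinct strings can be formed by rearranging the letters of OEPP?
4! / (1! × 2! × 1!) = 12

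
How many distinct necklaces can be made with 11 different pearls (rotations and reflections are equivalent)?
(11-1)!/2 = 3628800/2 = 1814400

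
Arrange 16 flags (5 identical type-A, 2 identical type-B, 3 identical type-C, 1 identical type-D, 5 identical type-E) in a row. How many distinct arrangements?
16! / (5! × 2! × 3! × 1! × 5!) = 121080960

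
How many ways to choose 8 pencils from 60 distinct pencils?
C(60,8) = 60!/(8!×52!) = 2558620845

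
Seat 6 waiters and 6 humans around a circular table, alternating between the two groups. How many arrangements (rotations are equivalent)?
Fix one of the waiters: (6-1)! ways for the remaining waiters, × 6! ways for the humans = 120 × 720 = 86400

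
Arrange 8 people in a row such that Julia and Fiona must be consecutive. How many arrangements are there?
Treat the 2 as one block: (8-2+1)! × 2! = 5040 × 2 = 10080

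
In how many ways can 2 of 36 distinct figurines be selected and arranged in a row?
P(36,2) = 36!/(36-2)! = 1260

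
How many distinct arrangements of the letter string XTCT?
4! / (1! × 1! × 2!) = 12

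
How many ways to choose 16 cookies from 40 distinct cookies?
C(40,16) = 40!/(16!×24!) = 62852101650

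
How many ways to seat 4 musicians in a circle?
Circular: fix one position, arrange the rest. (4-1)! = 6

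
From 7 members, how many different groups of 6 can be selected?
C(7,6) = 7!/(6!×1!) = 7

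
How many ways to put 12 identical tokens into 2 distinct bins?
C(12+2-1, 2-1) = C(13, 1) = 13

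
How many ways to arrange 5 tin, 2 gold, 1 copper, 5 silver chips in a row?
13! / (5! × 2! × 1! × 5!) = 216216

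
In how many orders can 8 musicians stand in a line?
8! = 40320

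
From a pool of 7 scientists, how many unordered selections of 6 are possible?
C(7,6) = 7!/(6!×1!) = 7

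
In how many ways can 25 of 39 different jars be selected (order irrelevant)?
C(39,25) = 39!/(25!×14!) = 15084504396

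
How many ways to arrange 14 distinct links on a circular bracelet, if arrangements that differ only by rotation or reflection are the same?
(14-1)!/2 = 6227020800/2 = 3113510400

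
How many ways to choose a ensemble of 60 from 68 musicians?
C(68,60) = 68!/(60!×8!) = 7392009768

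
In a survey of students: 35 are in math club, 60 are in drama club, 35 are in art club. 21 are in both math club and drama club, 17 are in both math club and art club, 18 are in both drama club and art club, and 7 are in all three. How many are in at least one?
|A∪B∪C| = 35+60+35-21-17-18+7 = 81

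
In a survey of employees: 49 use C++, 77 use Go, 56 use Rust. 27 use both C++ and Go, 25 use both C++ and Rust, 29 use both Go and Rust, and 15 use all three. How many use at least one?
|A∪B∪C| = 49+77+56-27-25-29+15 = 116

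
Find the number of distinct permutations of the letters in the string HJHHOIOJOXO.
11! / (3! × 1! × 2! × 1! × 4!) = 138600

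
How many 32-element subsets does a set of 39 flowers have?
C(39,32) = 39!/(32!×7!) = 15380937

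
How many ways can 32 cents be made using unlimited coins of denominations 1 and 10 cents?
Coefficient of x^32 in 1/(1-x^1) · 1/(1-x^10). Use j coins of 10 for j = 0..⌊32/10⌋ = 3, the rest in 1s: 3 + 1 = 4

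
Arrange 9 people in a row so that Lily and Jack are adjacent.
Treat as block: (9-1)! × 2! = 40320 × 2 = 80640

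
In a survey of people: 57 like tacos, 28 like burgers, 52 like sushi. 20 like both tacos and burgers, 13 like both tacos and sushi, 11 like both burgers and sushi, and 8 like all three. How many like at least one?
|A∪B∪C| = 57+28+52-20-13-11+8 = 101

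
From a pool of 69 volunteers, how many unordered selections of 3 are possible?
C(69,3) = 69!/(3!×66!) = 52394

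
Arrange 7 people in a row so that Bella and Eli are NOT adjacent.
Total - adjacent = 7! - (7-1)!×2 = 5040 - 1440 = 3600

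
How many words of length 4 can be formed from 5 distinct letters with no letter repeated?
P(5,4) = 5!/(5-4)! = 120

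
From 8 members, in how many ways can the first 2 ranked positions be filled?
P(8,2) = 8!/(8-2)! = 56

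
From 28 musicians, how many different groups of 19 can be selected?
C(28,19) = 28!/(19!×9!) = 6906900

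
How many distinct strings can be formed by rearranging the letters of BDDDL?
5! / (1! × 1! × 3!) = 20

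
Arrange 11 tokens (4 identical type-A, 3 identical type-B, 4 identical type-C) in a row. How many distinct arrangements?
11! / (4! × 3! × 4!) = 11550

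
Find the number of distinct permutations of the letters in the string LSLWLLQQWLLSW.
13! / (6! × 3! × 2! × 2!) = 360360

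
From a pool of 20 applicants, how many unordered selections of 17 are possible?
C(20,17) = 20!/(17!×3!) = 1140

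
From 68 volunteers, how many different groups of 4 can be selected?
C(68,4) = 68!/(4!×64!) = 814385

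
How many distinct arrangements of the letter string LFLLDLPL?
8! / (5! × 1! × 1! × 1!) = 336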